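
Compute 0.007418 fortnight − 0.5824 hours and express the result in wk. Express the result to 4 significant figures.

0.007418 fortnight = 0.0148360 wk and 0.5824 h = 0.00346667 wk.
0.0148360 − 0.00346667 ≈ 0.01137 wk.

0.01137 wk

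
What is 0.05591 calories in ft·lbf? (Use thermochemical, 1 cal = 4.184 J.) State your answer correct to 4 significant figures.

1 calorie = 3.08596 foot-pounds.
Thus 0.05591 × 3.08596 ≈ 0.1725 ft·lbf.

0.1725 ft·lbf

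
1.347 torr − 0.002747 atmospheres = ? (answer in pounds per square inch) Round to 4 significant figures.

1.347 torr = 0.0260466 psi and 0.002747 atm = 0.0403698 psi.
0.0260466 − 0.0403698 ≈ -0.01432 psi.

-0.01432 pounds per square inch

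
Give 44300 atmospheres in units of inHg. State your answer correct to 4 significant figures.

1 atmosphere = 29.9213 inHg.
44300 × 29.9213 ≈ 1.326 × 10^6 inHg.

1.326 × 10^6 inHg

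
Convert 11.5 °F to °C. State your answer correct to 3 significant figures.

°F = °C × 9/5 + 32.
Applying the formula gives -11.4 °C.

-11.4 degrees Celsius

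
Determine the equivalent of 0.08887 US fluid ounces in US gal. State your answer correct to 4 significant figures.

1 US fluid ounce = 0.00781250 US gallons.
So 0.08887 × 0.00781250 ≈ 0.0006943 US gal.

0.0006943 US gal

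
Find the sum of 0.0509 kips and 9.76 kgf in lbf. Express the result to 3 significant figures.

0.0509 kip = 50.9000 lbf and 9.76 kgf = 21.5171 lbf.
50.9000 + 21.5171 ≈ 72.4 lbf.

72.4 lbf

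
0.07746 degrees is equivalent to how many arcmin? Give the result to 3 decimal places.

4.648 arcmin

1 ° = 60.0000 arcminutes.
Then 0.07746 × 60.0000 ≈ 4.648 arcmin.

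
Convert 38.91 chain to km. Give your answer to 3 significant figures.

1 chain = 0.0201168 kilometers.
38.91 × 0.0201168 ≈ 0.783 km.

0.783 km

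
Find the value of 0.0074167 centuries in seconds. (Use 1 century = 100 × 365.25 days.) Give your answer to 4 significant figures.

2.341 × 10^7 s

1 century = 3.15576 × 10^9 s.
Thus 0.0074167 × 3.15576 × 10^9 ≈ 2.341 × 10^7 s.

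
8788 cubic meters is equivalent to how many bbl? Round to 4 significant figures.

1 cubic meter = 6.28981 bbl.
8788 × 6.28981 ≈ 55270 bbl.

55270 oil barrels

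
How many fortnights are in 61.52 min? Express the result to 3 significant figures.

0.00305 fortnight

1 minute = 4.96032e-5 fortnights.
61.52 × 4.96032e-5 ≈ 0.00305 fortnight.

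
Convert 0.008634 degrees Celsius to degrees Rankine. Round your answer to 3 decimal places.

491.686 °R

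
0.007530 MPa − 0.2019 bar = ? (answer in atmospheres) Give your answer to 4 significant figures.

-0.1249 atm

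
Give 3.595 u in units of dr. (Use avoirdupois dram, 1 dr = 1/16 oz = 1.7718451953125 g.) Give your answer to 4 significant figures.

3.369 × 10^-24 dr

1 u = 9.37181 × 10^-25 drams.
Then 3.595 × 9.37181 × 10^-25 ≈ 3.369 × 10^-24 dr.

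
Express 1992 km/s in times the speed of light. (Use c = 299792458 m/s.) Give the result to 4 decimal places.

0.0066 c

1 km/s = 3.33564e-6 times the speed of light.
Then 1992 × 3.33564e-6 ≈ 0.0066 c.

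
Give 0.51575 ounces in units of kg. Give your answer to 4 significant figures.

0.01462 kilograms

1 oz = 0.0283495 kg.
Thus 0.51575 × 0.0283495 ≈ 0.01462 kg.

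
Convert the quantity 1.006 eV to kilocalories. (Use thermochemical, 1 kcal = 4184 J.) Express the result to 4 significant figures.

1 electronvolt = 3.82929 × 10^-23 kilocalories.
Then 1.006 × 3.82929 × 10^-23 ≈ 3.852 × 10^-23 kcal.

3.852 × 10^-23 kilocalories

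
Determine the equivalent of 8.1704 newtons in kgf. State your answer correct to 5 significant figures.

0.83315 kgf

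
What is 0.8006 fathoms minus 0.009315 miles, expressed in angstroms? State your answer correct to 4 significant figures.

-1.353e+11 Å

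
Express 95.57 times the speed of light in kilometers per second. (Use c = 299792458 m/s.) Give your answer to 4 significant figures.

1 c = 299792 km/s.
Then 95.57 × 299792 ≈ 2.865 × 10^7 km/s.

2.865 × 10^7 kilometers per second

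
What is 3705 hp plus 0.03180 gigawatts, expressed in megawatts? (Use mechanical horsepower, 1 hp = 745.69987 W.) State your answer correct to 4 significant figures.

34.56 MW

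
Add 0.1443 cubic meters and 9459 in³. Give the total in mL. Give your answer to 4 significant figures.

299300 mL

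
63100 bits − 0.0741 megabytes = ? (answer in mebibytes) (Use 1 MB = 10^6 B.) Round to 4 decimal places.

-0.0631 mebibytes

63100 bit = 0.00752211 MiB and 0.0741 MB = 0.0706673 MiB.
0.00752211 − 0.0706673 ≈ -0.0631 MiB.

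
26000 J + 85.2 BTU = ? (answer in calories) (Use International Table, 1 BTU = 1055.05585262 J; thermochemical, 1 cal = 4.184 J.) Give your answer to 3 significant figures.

27700 calories

26000 J = 6214.15 cal and 85.2 BTU = 21484.4 cal.
6214.15 + 21484.4 ≈ 27700 cal.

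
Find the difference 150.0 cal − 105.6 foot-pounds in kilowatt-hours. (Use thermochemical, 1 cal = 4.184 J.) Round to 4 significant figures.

0.0001346 kWh

150.0 cal = 0.000174333 kWh and 105.6 ft·lbf = 3.97707 × 10^-5 kWh.
0.000174333 − 3.97707 × 10^-5 ≈ 0.0001346 kWh.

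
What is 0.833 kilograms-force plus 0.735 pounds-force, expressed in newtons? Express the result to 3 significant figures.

11.4 N

0.833 kgf = 8.16894 N and 0.735 lbf = 3.26944 N.
8.16894 + 3.26944 ≈ 11.4 N.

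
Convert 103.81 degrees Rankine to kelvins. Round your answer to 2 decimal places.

°R = K × 9/5.
Applying the formula gives 57.67 K.

57.67 K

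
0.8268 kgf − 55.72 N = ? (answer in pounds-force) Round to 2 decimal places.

0.8268 kgf = 1.82278 lbf and 55.72 N = 12.5264 lbf.
1.82278 − 12.5264 ≈ -10.70 lbf.

-10.70 lbf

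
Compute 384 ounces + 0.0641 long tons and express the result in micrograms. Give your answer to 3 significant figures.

384 oz = 1.08862e+10 μg and 0.0641 long ton = 6.51286e+10 μg.
1.08862e+10 + 6.51286e+10 ≈ 7.60e+10 μg.

7.60e+10 micrograms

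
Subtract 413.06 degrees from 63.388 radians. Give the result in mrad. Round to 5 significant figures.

63.388 rad = 63388.0 mrad and 413.06 ° = 7209.26 mrad.
63388.0 − 7209.26 ≈ 56179 mrad.

56179 milliradians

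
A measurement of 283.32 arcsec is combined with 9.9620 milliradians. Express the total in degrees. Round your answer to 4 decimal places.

0.6495 °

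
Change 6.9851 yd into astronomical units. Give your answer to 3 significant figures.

1 yd = 6.11239 × 10^-12 au.
Thus 6.9851 × 6.11239 × 10^-12 ≈ 4.27 × 10^-11 au.

4.27 × 10^-11 au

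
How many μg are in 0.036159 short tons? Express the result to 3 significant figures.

1 short ton = 9.07185e+11 μg.
0.036159 × 9.07185e+11 ≈ 3.28e+10 μg.

3.28e+10 μg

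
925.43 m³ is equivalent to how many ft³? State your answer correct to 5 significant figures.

32681 ft³

1 m³ = 35.3147 ft³.
So 925.43 × 35.3147 ≈ 32681 ft³.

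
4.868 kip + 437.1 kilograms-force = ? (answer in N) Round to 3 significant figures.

25900 N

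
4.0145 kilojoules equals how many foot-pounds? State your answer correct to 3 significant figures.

1 kJ = 737.562 ft·lbf.
4.0145 × 737.562 ≈ 2960 ft·lbf.

2960 foot-pounds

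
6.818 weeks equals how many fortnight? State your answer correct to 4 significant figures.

3.409 fortnight

1 week = 0.500000 fortnight.
So 6.818 × 0.500000 ≈ 3.409 fortnight.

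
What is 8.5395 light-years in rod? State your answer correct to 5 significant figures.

1 light-year = 1.88116 × 10^15 rod.
8.5395 × 1.88116 × 10^15 ≈ 1.6064 × 10^16 rod.

1.6064 × 10^16 rod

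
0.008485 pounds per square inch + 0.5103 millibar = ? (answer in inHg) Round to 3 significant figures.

0.008485 psi = 0.0172756 inHg and 0.5103 mbar = 0.0150692 inHg.
0.0172756 + 0.0150692 ≈ 0.0323 inHg.

0.0323 inHg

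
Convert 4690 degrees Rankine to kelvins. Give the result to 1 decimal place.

°R = K × 9/5.
Applying the formula gives 2605.6 K.

2605.6 kelvins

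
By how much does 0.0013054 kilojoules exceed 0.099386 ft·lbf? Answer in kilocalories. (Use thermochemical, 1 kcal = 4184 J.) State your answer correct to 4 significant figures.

0.0013054 kJ = 0.000311998 kcal and 0.099386 ft·lbf = 3.22059 × 10^-5 kcal.
0.000311998 − 3.22059 × 10^-5 ≈ 0.0002798 kcal.

0.0002798 kcal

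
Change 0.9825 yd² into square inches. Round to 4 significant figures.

1273 square inches

1 yd² = 1296.00 square inches.
Then 0.9825 × 1296.00 ≈ 1273 in².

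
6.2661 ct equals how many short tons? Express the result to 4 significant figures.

1 carat = 2.20462e-7 short ton.
6.2661 × 2.20462e-7 ≈ 1.381e-6 short ton.

1.381e-6 short ton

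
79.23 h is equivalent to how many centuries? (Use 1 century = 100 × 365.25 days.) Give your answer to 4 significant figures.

1 h = 1.14077e-6 century.
Then 79.23 × 1.14077e-6 ≈ 9.038e-5 century.

9.038e-5 century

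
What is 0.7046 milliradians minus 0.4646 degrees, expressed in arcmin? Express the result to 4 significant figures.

-25.45 arcmin

0.7046 mrad = 2.42224 arcmin and 0.4646 ° = 27.8760 arcmin.
2.42224 − 27.8760 ≈ -25.45 arcmin.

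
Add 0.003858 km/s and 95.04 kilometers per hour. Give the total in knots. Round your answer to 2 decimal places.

0.003858 km/s = 7.49935 kn and 95.04 km/h = 51.3175 kn.
7.49935 + 51.3175 ≈ 58.82 kn.

58.82 kn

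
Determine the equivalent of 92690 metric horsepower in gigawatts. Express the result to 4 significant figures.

0.06817 GW

1 PS = 7.35499e-7 GW.
Thus 92690 × 7.35499e-7 ≈ 0.06817 GW.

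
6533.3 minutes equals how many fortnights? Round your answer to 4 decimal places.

1 minute = 4.96032e-5 fortnights.
Thus 6533.3 × 4.96032e-5 ≈ 0.3241 fortnight.

0.3241 fortnight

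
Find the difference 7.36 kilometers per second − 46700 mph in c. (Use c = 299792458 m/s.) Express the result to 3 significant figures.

7.36 km/s = 2.45503e-5 c and 46700 mph = 6.96374e-5 c.
2.45503e-5 − 6.96374e-5 ≈ -4.51e-5 c.

-4.51e-5 c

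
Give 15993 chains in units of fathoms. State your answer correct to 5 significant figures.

175920 fathom

1 chain = 11.0000 fathom.
15993 × 11.0000 ≈ 175920 fathom.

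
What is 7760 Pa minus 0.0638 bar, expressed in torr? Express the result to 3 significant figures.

7760 Pa = 58.2048 torr and 0.0638 bar = 47.8539 torr.
58.2048 − 47.8539 ≈ 10.4 torr.

10.4 torr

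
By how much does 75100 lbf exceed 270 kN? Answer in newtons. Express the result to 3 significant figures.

75100 lbf = 334061 N and 270 kN = 270000 N.
334061 − 270000 ≈ 64100 N.

64100 newtons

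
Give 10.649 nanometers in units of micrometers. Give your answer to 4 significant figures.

1 nanometer = 0.00100000 μm.
So 10.649 × 0.00100000 ≈ 0.01065 μm.

0.01065 μm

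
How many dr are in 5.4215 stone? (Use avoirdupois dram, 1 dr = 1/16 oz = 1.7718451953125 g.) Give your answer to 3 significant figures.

19400 drams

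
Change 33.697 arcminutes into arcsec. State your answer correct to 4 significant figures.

2022 arcsec

1 arcminute = 60.0000 arcseconds.
Thus 33.697 × 60.0000 ≈ 2022 arcsec.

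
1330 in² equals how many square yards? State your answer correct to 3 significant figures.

1.03 yd²

1 square inch = 0.000771605 square yards.
So 1330 × 0.000771605 ≈ 1.03 yd².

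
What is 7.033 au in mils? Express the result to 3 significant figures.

4.14e+16 mil

1 astronomical unit = 5.88968e+15 mil.
Then 7.033 × 5.88968e+15 ≈ 4.14e+16 mil.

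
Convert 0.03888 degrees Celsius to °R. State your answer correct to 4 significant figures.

°R = (°C + 273.15) × 9/5.
Applying the formula gives 491.7 °R.

491.7 °R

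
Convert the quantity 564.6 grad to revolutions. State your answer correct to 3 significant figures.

1.41 rev

1 gradian = 0.00250000 rev.
564.6 × 0.00250000 ≈ 1.41 rev.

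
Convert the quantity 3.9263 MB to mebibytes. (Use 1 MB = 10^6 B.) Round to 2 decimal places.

1 MB = 0.953674 MiB.
So 3.9263 × 0.953674 ≈ 3.74 MiB.

3.74 mebibytes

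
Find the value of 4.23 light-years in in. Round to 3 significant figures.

1.58e+18 inches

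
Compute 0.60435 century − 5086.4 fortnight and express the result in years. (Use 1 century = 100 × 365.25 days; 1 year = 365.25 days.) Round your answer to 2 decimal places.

-134.53 years

0.60435 century = 60.4350 yr and 5086.4 fortnight = 194.961 yr.
60.4350 − 194.961 ≈ -134.53 yr.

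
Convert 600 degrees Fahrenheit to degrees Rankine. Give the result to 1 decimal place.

°R = °F + 459.67.
Applying the formula gives 1059.7 °R.

1059.7 °R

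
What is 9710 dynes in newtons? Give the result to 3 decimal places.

0.097 newtons

1 dyn = 1.00000e-5 N.
So 9710 × 1.00000e-5 ≈ 0.097 N.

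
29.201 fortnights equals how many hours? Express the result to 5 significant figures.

1 fortnight = 336.000 h.
Thus 29.201 × 336.000 ≈ 9811.5 h.

9811.5 h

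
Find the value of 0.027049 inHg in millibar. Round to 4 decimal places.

0.9160 mbar

1 inHg = 33.8639 mbar.
Thus 0.027049 × 33.8639 ≈ 0.9160 mbar.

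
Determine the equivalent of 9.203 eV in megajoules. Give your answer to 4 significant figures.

1.474e-24 megajoules

1 electronvolt = 1.60218e-25 megajoules.
9.203 × 1.60218e-25 ≈ 1.474e-24 MJ.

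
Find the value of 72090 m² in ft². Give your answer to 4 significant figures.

1 square meter = 10.7639 ft².
So 72090 × 10.7639 ≈ 776000 ft².

776000 ft²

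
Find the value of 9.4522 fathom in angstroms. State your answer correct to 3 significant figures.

1.73 × 10^11 angstroms

1 fathom = 1.82880 × 10^10 Å.
So 9.4522 × 1.82880 × 10^10 ≈ 1.73 × 10^11 Å.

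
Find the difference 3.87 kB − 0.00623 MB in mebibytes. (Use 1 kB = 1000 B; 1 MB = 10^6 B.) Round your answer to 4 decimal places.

3.87 kB = 0.00369072 MiB and 0.00623 MB = 0.00594139 MiB.
0.00369072 − 0.00594139 ≈ -0.0023 MiB.

-0.0023 MiB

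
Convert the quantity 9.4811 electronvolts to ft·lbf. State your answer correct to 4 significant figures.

1 electronvolt = 1.18170e-19 ft·lbf.
Thus 9.4811 × 1.18170e-19 ≈ 1.120e-18 ft·lbf.

1.120e-18 ft·lbf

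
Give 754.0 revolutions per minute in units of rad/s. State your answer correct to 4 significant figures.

1 revolution per minute = 0.104720 radians per second.
Thus 754.0 × 0.104720 ≈ 78.96 rad/s.

78.96 radians per second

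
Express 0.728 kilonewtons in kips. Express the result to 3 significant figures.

0.164 kip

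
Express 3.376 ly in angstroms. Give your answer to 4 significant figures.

1 ly = 9.46073 × 10^25 Å.
Thus 3.376 × 9.46073 × 10^25 ≈ 3.194 × 10^26 Å.

3.194 × 10^26 angstroms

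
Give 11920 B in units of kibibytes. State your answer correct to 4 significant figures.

1 byte = 0.0009765625 kibibytes.
Then 11920 × 0.0009765625 ≈ 11.64 KiB.

11.64 KiB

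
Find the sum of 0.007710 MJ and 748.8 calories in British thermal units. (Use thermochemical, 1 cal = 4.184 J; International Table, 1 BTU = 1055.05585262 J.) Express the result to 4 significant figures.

0.007710 MJ = 7.30767 BTU and 748.8 cal = 2.96949 BTU.
7.30767 + 2.96949 ≈ 10.28 BTU.

10.28 BTU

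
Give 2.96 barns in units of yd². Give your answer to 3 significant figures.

3.54 × 10^-28 yd²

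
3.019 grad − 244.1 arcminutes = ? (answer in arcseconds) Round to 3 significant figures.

-4860 arcsec

3.019 grad = 9781.56 arcsec and 244.1 arcmin = 14646.0 arcsec.
9781.56 − 14646.0 ≈ -4860 arcsec.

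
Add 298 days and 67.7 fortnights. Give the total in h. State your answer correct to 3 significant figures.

29900 hours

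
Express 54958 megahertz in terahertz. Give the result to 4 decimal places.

0.0550 THz

1 megahertz = 1.00000e-6 terahertz.
Then 54958 × 1.00000e-6 ≈ 0.0550 THz.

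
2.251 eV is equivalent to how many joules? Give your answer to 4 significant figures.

3.606e-19 J

1 eV = 1.6021766e-19 joules.
Then 2.251 × 1.6021766e-19 ≈ 3.606e-19 J.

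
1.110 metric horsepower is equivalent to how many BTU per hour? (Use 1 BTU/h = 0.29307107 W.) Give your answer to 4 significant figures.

1 metric horsepower = 2509.63 BTU/h.
1.110 × 2509.63 ≈ 2786 BTU/h.

2786 BTU/h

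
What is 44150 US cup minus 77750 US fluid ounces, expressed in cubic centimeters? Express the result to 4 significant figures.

8.146e+6 cubic centimeters

44150 US cup = 1.04454e+7 cm³ and 77750 US fl oz = 2.29934e+6 cm³.
1.04454e+7 − 2.29934e+6 ≈ 8.146e+6 cm³.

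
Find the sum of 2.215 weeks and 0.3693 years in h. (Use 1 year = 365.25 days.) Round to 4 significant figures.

3609 h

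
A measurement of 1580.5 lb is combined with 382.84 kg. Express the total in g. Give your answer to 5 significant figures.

1580.5 lb = 716903 g and 382.84 kg = 382840 g.
716903 + 382840 ≈ 1.0997 × 10^6 g.

1.0997 × 10^6 grams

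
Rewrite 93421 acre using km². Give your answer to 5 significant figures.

1 acre = 0.00404686 square kilometers.
So 93421 × 0.00404686 ≈ 378.06 km².

378.06 square kilometers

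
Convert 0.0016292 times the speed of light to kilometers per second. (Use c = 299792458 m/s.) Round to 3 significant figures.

1 c = 299792 km/s.
So 0.0016292 × 299792 ≈ 488 km/s.

488 km/s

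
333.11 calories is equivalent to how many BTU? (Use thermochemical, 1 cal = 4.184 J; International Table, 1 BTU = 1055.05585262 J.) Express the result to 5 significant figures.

1.3210 BTU

1 cal = 0.00396567 British thermal units.
Then 333.11 × 0.00396567 ≈ 1.3210 BTU.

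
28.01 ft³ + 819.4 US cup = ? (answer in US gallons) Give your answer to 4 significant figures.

260.7 US gallons

28.01 ft³ = 209.529 US gal and 819.4 US cup = 51.2125 US gal.
209.529 + 51.2125 ≈ 260.7 US gal.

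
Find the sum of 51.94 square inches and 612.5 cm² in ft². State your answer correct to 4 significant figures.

51.94 in² = 0.360694 ft² and 612.5 cm² = 0.659290 ft².
0.360694 + 0.659290 ≈ 1.020 ft².

1.020 square feet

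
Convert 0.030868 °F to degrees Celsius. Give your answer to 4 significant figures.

-17.76 degrees Celsius

°C = (°F − 32) × 5/9.
Applying the formula gives -17.76 °C.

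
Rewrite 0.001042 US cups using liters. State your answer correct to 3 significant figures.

0.000247 L

1 US cup = 0.236588 L.
So 0.001042 × 0.236588 ≈ 0.000247 L.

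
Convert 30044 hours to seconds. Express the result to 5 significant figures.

1 h = 3600.00 s.
So 30044 × 3600.00 ≈ 1.0816 × 10^8 s.

1.0816 × 10^8 seconds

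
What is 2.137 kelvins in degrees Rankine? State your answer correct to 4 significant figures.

3.847 °R

°R = K × 9/5.
Applying the formula gives 3.847 °R.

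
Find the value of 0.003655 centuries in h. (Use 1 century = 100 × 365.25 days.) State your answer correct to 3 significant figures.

3200 h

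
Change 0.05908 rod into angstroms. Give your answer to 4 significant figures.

2.971e+9 Å

1 rod = 5.02920e+10 Å.
So 0.05908 × 5.02920e+10 ≈ 2.971e+9 Å.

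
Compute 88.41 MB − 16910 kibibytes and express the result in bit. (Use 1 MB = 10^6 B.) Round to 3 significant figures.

88.41 MB = 7.07280 × 10^8 bit and 16910 KiB = 1.38527 × 10^8 bit.
7.07280 × 10^8 − 1.38527 × 10^8 ≈ 5.69 × 10^8 bit.

5.69 × 10^8 bit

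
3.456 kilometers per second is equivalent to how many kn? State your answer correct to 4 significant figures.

6718 kn

1 kilometer per second = 1943.84 kn.
3.456 × 1943.84 ≈ 6718 kn.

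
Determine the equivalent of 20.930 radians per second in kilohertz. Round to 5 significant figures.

0.0033311 kilohertz

1 rad/s = 0.000159155 kHz.
Thus 20.930 × 0.000159155 ≈ 0.0033311 kHz.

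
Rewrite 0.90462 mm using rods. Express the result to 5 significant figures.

1 mm = 0.000198839 rods.
Then 0.90462 × 0.000198839 ≈ 0.00017987 rod.

0.00017987 rod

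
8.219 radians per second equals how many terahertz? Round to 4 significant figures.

1 radian per second = 1.59155e-13 THz.
Then 8.219 × 1.59155e-13 ≈ 1.308e-12 THz.

1.308e-12 terahertz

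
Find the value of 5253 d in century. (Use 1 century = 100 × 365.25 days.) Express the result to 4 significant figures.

1 day = 2.73785 × 10^-5 centuries.
Thus 5253 × 2.73785 × 10^-5 ≈ 0.1438 century.

0.1438 century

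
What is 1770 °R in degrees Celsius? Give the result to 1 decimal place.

°R = (°C + 273.15) × 9/5.
Applying the formula gives 710.2 °C.

710.2 degrees Celsius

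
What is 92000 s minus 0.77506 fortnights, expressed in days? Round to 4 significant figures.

92000 s = 1.06481 d and 0.77506 fortnight = 10.8508 d.
1.06481 − 10.8508 ≈ -9.786 d.

-9.786 d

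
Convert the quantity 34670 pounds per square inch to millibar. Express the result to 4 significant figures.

2.390 × 10^6 mbar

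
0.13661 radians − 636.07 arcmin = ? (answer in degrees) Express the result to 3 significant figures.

-2.77 degrees

0.13661 rad = 7.82718 ° and 636.07 arcmin = 10.6012 °.
7.82718 − 10.6012 ≈ -2.77 °.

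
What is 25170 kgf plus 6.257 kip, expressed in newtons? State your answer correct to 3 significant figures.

275000 N

25170 kgf = 246833 N and 6.257 kip = 27832.5 N.
246833 + 27832.5 ≈ 275000 N.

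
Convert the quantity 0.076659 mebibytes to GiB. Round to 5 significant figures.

1 MiB = 0.0009765625 gibibytes.
Thus 0.076659 × 0.0009765625 ≈ 7.4862e-5 GiB.

7.4862e-5 GiB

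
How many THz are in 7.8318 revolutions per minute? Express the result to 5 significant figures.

1 revolution per minute = 1.66667e-14 terahertz.
Thus 7.8318 × 1.66667e-14 ≈ 1.3053e-13 THz.

1.3053e-13 THz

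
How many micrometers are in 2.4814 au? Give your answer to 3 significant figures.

1 astronomical unit = 1.49598e+17 micrometers.
Thus 2.4814 × 1.49598e+17 ≈ 3.71e+17 μm.

3.71e+17 μm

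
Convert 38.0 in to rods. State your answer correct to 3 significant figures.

1 in = 0.00505051 rod.
Then 38.0 × 0.00505051 ≈ 0.192 rod.

0.192 rod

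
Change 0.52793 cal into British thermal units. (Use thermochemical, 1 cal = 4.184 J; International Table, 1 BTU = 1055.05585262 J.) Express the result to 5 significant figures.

1 cal = 0.00396567 BTU.
0.52793 × 0.00396567 ≈ 0.0020936 BTU.

0.0020936 BTU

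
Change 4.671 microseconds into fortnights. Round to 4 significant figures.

1 microsecond = 8.26720e-13 fortnights.
Thus 4.671 × 8.26720e-13 ≈ 3.862e-12 fortnight.

3.862e-12 fortnights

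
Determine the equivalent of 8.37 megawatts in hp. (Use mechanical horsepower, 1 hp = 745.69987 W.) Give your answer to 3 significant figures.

1 megawatt = 1341.02 horsepower.
So 8.37 × 1341.02 ≈ 11200 hp.

11200 hp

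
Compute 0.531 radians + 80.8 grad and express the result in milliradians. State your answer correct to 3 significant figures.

1800 milliradians

0.531 rad = 531.000 mrad and 80.8 grad = 1269.20 mrad.
531.000 + 1269.20 ≈ 1800 mrad.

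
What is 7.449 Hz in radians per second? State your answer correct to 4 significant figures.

46.80 radians per second

1 Hz = 6.28319 rad/s.
Thus 7.449 × 6.28319 ≈ 46.80 rad/s.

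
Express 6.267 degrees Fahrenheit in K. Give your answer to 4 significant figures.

258.9 K

K = (°F + 459.67) × 5/9.
Applying the formula gives 258.9 K.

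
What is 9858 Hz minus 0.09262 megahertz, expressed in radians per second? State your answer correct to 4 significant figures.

-520000 rad/s

9858 Hz = 61939.6 rad/s and 0.09262 MHz = 581949 rad/s.
61939.6 − 581949 ≈ -520000 rad/s.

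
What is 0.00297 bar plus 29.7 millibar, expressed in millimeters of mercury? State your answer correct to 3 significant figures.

0.00297 bar = 2.22768 mmHg and 29.7 mbar = 22.2768 mmHg.
2.22768 + 22.2768 ≈ 24.5 mmHg.

24.5 mmHg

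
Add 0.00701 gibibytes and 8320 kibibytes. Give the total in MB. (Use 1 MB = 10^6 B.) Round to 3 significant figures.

16.0 MB

0.00701 GiB = 7.52693 MB and 8320 KiB = 8.51968 MB.
7.52693 + 8.51968 ≈ 16.0 MB.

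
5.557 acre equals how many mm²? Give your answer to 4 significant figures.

1 acre = 4.04686 × 10^9 mm².
5.557 × 4.04686 × 10^9 ≈ 2.249 × 10^10 mm².

2.249 × 10^10 square millimeters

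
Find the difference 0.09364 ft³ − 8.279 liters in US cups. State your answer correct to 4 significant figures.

-23.79 US cup

0.09364 ft³ = 11.2076 US cup and 8.279 L = 34.9933 US cup.
11.2076 − 34.9933 ≈ -23.79 US cup.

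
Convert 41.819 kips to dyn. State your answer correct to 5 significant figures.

1.8602e+10 dyn

1 kip = 4.44822e+8 dyn.
So 41.819 × 4.44822e+8 ≈ 1.8602e+10 dyn.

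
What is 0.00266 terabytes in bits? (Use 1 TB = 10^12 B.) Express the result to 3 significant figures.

2.13 × 10^10 bit

1 terabyte = 8.00000 × 10^12 bits.
So 0.00266 × 8.00000 × 10^12 ≈ 2.13 × 10^10 bit.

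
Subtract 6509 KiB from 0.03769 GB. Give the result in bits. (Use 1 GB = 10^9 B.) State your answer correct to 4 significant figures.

2.482e+8 bits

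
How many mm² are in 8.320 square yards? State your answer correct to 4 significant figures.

6.957e+6 mm²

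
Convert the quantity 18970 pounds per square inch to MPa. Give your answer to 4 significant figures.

130.8 megapascals

1 psi = 0.00689476 megapascals.
So 18970 × 0.00689476 ≈ 130.8 MPa.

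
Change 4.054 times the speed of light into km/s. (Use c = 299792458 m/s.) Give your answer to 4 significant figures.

1 c = 299792 km/s.
Thus 4.054 × 299792 ≈ 1.215e+6 km/s.

1.215e+6 kilometers per second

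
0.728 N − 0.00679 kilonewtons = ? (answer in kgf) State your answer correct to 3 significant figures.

0.728 N = 0.0742353 kgf and 0.00679 kN = 0.692387 kgf.
0.0742353 − 0.692387 ≈ -0.618 kgf.

-0.618 kgf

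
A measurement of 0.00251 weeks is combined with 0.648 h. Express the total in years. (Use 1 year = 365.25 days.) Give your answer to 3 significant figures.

0.000122 yr

0.00251 wk = 4.81040e-5 yr and 0.648 h = 7.39220e-5 yr.
4.81040e-5 + 7.39220e-5 ≈ 0.000122 yr.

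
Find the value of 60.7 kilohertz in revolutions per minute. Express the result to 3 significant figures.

3.64e+6 revolutions per minute

1 kHz = 60000.0 revolutions per minute.
Then 60.7 × 60000.0 ≈ 3.64e+6 rpm.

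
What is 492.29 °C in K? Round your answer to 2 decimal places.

K = °C + 273.15.
Applying the formula gives 765.44 K.

765.44 kelvins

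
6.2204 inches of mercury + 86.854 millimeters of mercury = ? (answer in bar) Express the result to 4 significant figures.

0.3264 bar

6.2204 inHg = 0.210647 bar and 86.854 mmHg = 0.115796 bar.
0.210647 + 0.115796 ≈ 0.3264 bar.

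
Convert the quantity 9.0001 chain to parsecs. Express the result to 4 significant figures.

1 chain = 6.51941 × 10^-16 pc.
Then 9.0001 × 6.51941 × 10^-16 ≈ 5.868 × 10^-15 pc.

5.868 × 10^-15 parsecs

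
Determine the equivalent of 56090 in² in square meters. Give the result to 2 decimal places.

36.19 square meters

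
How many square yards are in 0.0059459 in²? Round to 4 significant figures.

4.588 × 10^-6 square yards

1 in² = 0.000771605 square yards.
So 0.0059459 × 0.000771605 ≈ 4.588 × 10^-6 yd².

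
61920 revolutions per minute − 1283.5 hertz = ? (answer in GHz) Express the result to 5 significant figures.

61920 rpm = 1.03200e-6 GHz and 1283.5 Hz = 1.28350e-6 GHz.
1.03200e-6 − 1.28350e-6 ≈ -2.5150e-7 GHz.

-2.5150e-7 gigahertz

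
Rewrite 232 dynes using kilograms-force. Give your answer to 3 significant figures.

0.000237 kilograms-force

1 dyn = 1.01972e-6 kgf.
So 232 × 1.01972e-6 ≈ 0.000237 kgf.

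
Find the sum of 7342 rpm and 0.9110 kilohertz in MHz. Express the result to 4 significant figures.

7342 rpm = 0.000122367 MHz and 0.9110 kHz = 0.000911000 MHz.
0.000122367 + 0.000911000 ≈ 0.001033 MHz.

0.001033 MHz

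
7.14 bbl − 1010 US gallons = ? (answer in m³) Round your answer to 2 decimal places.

7.14 bbl = 1.13517 m³ and 1010 US gal = 3.82327 m³.
1.13517 − 3.82327 ≈ -2.69 m³.

-2.69 cubic meters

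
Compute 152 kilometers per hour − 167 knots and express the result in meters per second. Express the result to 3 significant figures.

-43.7 m/s

152 km/h = 42.2222 m/s and 167 kn = 85.9122 m/s.
42.2222 − 85.9122 ≈ -43.7 m/s.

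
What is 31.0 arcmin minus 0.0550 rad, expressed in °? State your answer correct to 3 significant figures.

31.0 arcmin = 0.516667 ° and 0.0550 rad = 3.15127 °.
0.516667 − 3.15127 ≈ -2.63 °.

-2.63 degrees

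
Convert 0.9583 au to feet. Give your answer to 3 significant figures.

4.70e+11 feet

1 astronomical unit = 4.90807e+11 feet.
0.9583 × 4.90807e+11 ≈ 4.70e+11 ft.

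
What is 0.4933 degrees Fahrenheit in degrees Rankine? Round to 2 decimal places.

460.16 degrees Rankine

°R = °F + 459.67.
Applying the formula gives 460.16 °R.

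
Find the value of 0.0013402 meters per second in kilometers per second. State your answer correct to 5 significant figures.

1.3402e-6 kilometers per second

1 meter per second = 0.00100000 km/s.
Thus 0.0013402 × 0.00100000 ≈ 1.3402e-6 km/s.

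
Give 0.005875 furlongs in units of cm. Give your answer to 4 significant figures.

1 furlong = 20116.8 centimeters.
So 0.005875 × 20116.8 ≈ 118.2 cm.

118.2 cm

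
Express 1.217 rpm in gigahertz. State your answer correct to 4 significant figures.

2.028 × 10^-11 gigahertz

1 rpm = 1.66667 × 10^-11 gigahertz.
So 1.217 × 1.66667 × 10^-11 ≈ 2.028 × 10^-11 GHz.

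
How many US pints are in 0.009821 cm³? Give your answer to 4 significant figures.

1 cm³ = 0.00211338 US pints.
0.009821 × 0.00211338 ≈ 2.076e-5 US pt.

2.076e-5 US pt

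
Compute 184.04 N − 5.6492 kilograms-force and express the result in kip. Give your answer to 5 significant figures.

0.028919 kip

184.04 N = 0.0413738 kip and 5.6492 kgf = 0.0124544 kip.
0.0413738 − 0.0124544 ≈ 0.028919 kip.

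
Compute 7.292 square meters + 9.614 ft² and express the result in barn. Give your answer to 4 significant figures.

8.185e+28 barns

7.292 m² = 7.29200e+28 barn and 9.614 ft² = 8.93170e+27 barn.
7.29200e+28 + 8.93170e+27 ≈ 8.185e+28 barn.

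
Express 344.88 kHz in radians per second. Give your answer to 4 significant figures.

2.167e+6 rad/s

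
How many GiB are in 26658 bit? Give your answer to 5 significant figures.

1 bit = 1.16415e-10 GiB.
So 26658 × 1.16415e-10 ≈ 3.1034e-6 GiB.

3.1034e-6 gibibytes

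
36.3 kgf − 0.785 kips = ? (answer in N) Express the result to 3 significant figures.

-3140 N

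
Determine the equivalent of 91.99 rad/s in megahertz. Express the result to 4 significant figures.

1 radian per second = 1.59155 × 10^-7 megahertz.
Thus 91.99 × 1.59155 × 10^-7 ≈ 1.464 × 10^-5 MHz.

1.464 × 10^-5 MHz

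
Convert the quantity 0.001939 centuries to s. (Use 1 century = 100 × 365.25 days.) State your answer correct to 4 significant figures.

1 century = 3.15576 × 10^9 s.
Thus 0.001939 × 3.15576 × 10^9 ≈ 6.119 × 10^6 s.

6.119 × 10^6 s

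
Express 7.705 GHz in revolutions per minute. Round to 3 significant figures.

1 gigahertz = 6.00000e+10 revolutions per minute.
Then 7.705 × 6.00000e+10 ≈ 4.62e+11 rpm.

4.62e+11 revolutions per minute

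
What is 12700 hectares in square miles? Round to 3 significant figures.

49.0 mi²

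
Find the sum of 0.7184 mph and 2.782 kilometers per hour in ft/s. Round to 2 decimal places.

3.59 feet per second

0.7184 mph = 1.05365 ft/s and 2.782 km/h = 2.53536 ft/s.
1.05365 + 2.53536 ≈ 3.59 ft/s.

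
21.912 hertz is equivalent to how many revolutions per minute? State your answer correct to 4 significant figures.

1 hertz = 60.0000 rpm.
Then 21.912 × 60.0000 ≈ 1315 rpm.

1315 rpm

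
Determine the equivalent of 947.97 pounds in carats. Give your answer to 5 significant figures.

1 pound = 2267.96 ct.
Thus 947.97 × 2267.96 ≈ 2.1500 × 10^6 ct.

2.1500 × 10^6 ct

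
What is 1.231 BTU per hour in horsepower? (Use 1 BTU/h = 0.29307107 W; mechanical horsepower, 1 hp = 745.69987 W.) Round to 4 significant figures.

0.0004838 hp

1 BTU per hour = 0.000393015 horsepower.
So 1.231 × 0.000393015 ≈ 0.0004838 hp.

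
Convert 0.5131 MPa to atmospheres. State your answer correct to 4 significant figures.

1 megapascal = 9.86923 atmospheres.
0.5131 × 9.86923 ≈ 5.064 atm.

5.064 atm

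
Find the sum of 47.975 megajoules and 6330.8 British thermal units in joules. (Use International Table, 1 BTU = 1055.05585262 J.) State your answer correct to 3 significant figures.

47.975 MJ = 4.79750 × 10^7 J and 6330.8 BTU = 6.67935 × 10^6 J.
4.79750 × 10^7 + 6.67935 × 10^6 ≈ 5.47 × 10^7 J.

5.47 × 10^7 joules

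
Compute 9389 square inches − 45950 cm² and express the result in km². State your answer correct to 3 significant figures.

9389 in² = 6.05741e-6 km² and 45950 cm² = 4.59500e-6 km².
6.05741e-6 − 4.59500e-6 ≈ 1.46e-6 km².

1.46e-6 square kilometers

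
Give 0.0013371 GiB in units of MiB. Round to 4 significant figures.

1.369 MiB

1 GiB = 1024.00 mebibytes.
Thus 0.0013371 × 1024.00 ≈ 1.369 MiB.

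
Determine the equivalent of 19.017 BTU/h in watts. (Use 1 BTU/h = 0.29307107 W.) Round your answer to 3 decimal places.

5.573 W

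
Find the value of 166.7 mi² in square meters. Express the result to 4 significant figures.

4.318 × 10^8 square meters

1 mi² = 2.58999 × 10^6 m².
Then 166.7 × 2.58999 × 10^6 ≈ 4.318 × 10^8 m².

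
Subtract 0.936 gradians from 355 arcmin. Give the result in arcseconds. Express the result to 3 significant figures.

18300 arcsec

355 arcmin = 21300.0 arcsec and 0.936 grad = 3032.64 arcsec.
21300.0 − 3032.64 ≈ 18300 arcsec.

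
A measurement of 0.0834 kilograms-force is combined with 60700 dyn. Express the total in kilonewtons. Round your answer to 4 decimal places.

0.0014 kilonewtons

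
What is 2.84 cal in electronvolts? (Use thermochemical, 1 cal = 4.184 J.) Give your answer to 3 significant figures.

1 calorie = 2.61145e+19 eV.
Thus 2.84 × 2.61145e+19 ≈ 7.42e+19 eV.

7.42e+19 eV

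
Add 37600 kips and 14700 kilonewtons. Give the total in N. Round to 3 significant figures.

37600 kip = 1.67253 × 10^8 N and 14700 kN = 1.47000 × 10^7 N.
1.67253 × 10^8 + 1.47000 × 10^7 ≈ 1.82 × 10^8 N.

1.82 × 10^8 newtons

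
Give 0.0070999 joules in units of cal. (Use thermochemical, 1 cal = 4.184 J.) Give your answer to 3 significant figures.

1 J = 0.239006 cal.
0.0070999 × 0.239006 ≈ 0.00170 cal.

0.00170 calories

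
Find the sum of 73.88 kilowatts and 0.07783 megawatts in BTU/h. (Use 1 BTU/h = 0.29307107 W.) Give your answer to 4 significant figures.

73.88 kW = 252089 BTU/h and 0.07783 MW = 265567 BTU/h.
252089 + 265567 ≈ 517700 BTU/h.

517700 BTU/h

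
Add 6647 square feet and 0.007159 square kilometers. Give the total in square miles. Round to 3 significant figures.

6647 ft² = 0.000238428 mi² and 0.007159 km² = 0.00276411 mi².
0.000238428 + 0.00276411 ≈ 0.00300 mi².

0.00300 mi²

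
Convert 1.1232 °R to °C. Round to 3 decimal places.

-272.526 °C

°R = (°C + 273.15) × 9/5.
Applying the formula gives -272.526 °C.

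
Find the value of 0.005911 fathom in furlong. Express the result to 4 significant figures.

5.374e-5 furlong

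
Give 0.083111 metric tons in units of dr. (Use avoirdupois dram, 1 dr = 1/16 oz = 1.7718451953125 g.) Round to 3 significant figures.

46900 drams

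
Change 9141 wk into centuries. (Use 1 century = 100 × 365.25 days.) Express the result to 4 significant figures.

1.752 century

1 week = 0.000191650 century.
So 9141 × 0.000191650 ≈ 1.752 century.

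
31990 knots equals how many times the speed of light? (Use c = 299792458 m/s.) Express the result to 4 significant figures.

5.489e-5 times the speed of light

1 knot = 1.71600e-9 times the speed of light.
31990 × 1.71600e-9 ≈ 5.489e-5 c.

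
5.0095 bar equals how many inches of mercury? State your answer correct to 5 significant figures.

1 bar = 29.5300 inHg.
Thus 5.0095 × 29.5300 ≈ 147.93 inHg.

147.93 inches of mercury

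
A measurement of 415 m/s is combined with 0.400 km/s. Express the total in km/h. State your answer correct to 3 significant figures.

2930 km/h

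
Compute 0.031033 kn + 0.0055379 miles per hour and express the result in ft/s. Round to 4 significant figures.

0.06050 ft/s

0.031033 kn = 0.0523778 ft/s and 0.0055379 mph = 0.00812225 ft/s.
0.0523778 + 0.00812225 ≈ 0.06050 ft/s.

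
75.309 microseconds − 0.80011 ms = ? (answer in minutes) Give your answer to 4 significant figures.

75.309 μs = 1.25515e-6 min and 0.80011 ms = 1.33352e-5 min.
1.25515e-6 − 1.33352e-5 ≈ -1.208e-5 min.

-1.208e-5 min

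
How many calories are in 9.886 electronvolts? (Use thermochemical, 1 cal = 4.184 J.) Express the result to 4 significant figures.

1 eV = 3.82929 × 10^-20 cal.
9.886 × 3.82929 × 10^-20 ≈ 3.786 × 10^-19 cal.

3.786 × 10^-19 cal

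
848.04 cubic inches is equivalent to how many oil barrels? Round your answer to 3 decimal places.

0.087 bbl

1 in³ = 0.000103072 bbl.
Thus 848.04 × 0.000103072 ≈ 0.087 bbl.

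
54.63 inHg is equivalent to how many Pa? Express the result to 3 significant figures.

185000 Pa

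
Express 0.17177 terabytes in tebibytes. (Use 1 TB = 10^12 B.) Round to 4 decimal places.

0.1562 tebibytes

1 terabyte = 0.909495 TiB.
0.17177 × 0.909495 ≈ 0.1562 TiB.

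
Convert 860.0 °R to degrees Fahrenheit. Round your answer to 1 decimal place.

°R = °F + 459.67.
Applying the formula gives 400.3 °F.

400.3 degrees Fahrenheit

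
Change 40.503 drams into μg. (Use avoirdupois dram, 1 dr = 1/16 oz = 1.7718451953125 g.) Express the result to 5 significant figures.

7.1765e+7 μg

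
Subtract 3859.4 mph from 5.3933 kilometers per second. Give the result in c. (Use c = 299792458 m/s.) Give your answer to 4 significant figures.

5.3933 km/s = 1.79901e-5 c and 3859.4 mph = 5.75500e-6 c.
1.79901e-5 − 5.75500e-6 ≈ 1.224e-5 c.

1.224e-5 c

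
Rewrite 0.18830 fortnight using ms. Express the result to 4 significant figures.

2.278 × 10^8 milliseconds

1 fortnight = 1.20960 × 10^9 ms.
So 0.18830 × 1.20960 × 10^9 ≈ 2.278 × 10^8 ms.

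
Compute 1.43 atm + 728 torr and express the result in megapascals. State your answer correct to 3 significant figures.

0.242 MPa

1.43 atm = 0.144895 MPa and 728 torr = 0.0970587 MPa.
0.144895 + 0.0970587 ≈ 0.242 MPa.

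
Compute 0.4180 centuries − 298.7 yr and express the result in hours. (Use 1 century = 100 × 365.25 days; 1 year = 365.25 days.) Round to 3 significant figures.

-2.25e+6 h

0.4180 century = 366419 h and 298.7 yr = 2.61840e+6 h.
366419 − 2.61840e+6 ≈ -2.25e+6 h.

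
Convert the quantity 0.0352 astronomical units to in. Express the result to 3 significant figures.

2.07e+11 inches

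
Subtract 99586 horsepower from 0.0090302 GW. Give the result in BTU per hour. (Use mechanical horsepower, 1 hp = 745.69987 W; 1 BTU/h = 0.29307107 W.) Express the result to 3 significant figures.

0.0090302 GW = 3.08123e+7 BTU/h and 99586 hp = 2.53390e+8 BTU/h.
3.08123e+7 − 2.53390e+8 ≈ -2.23e+8 BTU/h.

-2.23e+8 BTU/h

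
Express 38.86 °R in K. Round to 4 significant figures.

°R = K × 9/5.
Applying the formula gives 21.59 K.

21.59 K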